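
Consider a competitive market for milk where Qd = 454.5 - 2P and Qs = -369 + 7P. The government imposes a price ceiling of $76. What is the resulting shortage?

Equilibrium price would be P* = 91.5, so the ceiling at 76 binds.
At P = 76: Qd = 454.5 − 2(76) = 302.5, Qs = -369 + 7(76) = 163.
Shortage = 302.5 − 163 = 139.5.

Shortage = 139.5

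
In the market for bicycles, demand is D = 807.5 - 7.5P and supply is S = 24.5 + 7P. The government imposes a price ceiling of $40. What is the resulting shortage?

Equilibrium price would be P* = 54, so the ceiling at 40 binds.
At P = 40: D = 807.5 − 7.5(40) = 507.5, S = 24.5 + 7(40) = 304.5.
Shortage = 507.5 − 304.5 = 203.

Shortage = 203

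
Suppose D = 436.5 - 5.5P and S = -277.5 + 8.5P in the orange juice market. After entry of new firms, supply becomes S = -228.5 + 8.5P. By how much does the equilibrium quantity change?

Original equilibrium: P* = 51, Q* = 156.
New equilibrium: 436.5 - 5.5P = -228.5 + 8.5P, so 665 = 14P and P' = 47.5; Q' = 436.5 − 5.5(47.5) = 175.25.
Change in quantity: 175.25 − 156 = 19.25.

ΔQ = 19.25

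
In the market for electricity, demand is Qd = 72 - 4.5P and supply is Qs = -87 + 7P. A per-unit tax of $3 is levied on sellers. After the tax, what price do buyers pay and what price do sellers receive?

Buyers pay 360/23, sellers receive 291/23

Pre-tax equilibrium: P* = 318/23, Q* = 225/23.
Tax on sellers shifts supply to Qs = -87 + 7(P − 3) = -108 + 7P.
72 - 4.5P = -108 + 7P gives buyer price Pb = 360/23; sellers receive Ps = 360/23 − 3 = 291/23.
New quantity: Q = 72 − 4.5(360/23) = 36/23.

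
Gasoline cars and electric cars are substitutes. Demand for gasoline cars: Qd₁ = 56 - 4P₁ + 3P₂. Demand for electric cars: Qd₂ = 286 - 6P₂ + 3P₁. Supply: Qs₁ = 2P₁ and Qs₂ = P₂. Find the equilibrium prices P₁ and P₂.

P₁ = 1250/33, P₂ = 628/11

Market 1: 56 - 4P₁ + 3P₂ = 2P₁ → 6P₁ - 3P₂ = 56.
Market 2: 7P₂ - 3P₁ = 286.
Eliminating P₂: 7×(1) + 3×(2) gives 33P₁ = 1250, so P₁ = 1250/33.
Back-substitute into (2): P₂ = (286 + 3×1250/33) / 7 = 628/11.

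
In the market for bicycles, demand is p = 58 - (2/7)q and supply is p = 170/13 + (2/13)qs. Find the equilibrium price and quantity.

p* = 28.8, q* = 102.2

Set the two price expressions equal: 58 - (2/7)q = 170/13 + (2/13)q.
584/13 = (40/91)q, so q* = 102.2.
p* = 58 − (2/7)(102.2) = 28.8.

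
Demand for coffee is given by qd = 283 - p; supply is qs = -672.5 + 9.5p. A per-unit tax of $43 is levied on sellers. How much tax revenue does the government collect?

Tax revenue = 138245/21

Pre-tax equilibrium: p* = 91, q* = 192.
Tax on sellers shifts supply to qs = -672.5 + 9.5(p − 43) = -1081 + 9.5p.
283 - p = -1081 + 9.5p gives buyer price pb = 2728/21; sellers receive ps = 2728/21 − 43 = 1825/21.
New quantity: q = 283 − 1(2728/21) = 3215/21.
Revenue = 43 × 3215/21 = 138245/21.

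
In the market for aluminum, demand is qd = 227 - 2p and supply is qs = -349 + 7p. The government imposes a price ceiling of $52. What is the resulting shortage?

Equilibrium price would be p* = 64, so the ceiling at 52 binds.
At p = 52: qd = 227 − 2(52) = 123, qs = -349 + 7(52) = 15.
Shortage = 123 − 15 = 108.

Shortage = 108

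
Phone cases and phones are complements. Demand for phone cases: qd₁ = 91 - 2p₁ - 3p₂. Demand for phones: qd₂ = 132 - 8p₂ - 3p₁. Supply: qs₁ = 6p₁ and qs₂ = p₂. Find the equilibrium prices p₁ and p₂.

p₁ = 47/7, p₂ = 87/7

Market 1: 91 - 2p₁ - 3p₂ = 6p₁ → 8p₁ + 3p₂ = 91.
Market 2: 9p₂ + 3p₁ = 132.
Eliminating p₂: 9×(1) − 3×(2) gives 63p₁ = 423, so p₁ = 47/7.
Back-substitute into (2): p₂ = (132 − 3×47/7) / 9 = 87/7.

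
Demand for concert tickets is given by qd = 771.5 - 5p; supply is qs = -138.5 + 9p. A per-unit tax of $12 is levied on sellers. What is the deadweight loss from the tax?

Deadweight loss = 1620/7

Pre-tax equilibrium: p* = 65, q* = 446.5.
Tax on sellers shifts supply to qs = -138.5 + 9(p − 12) = -246.5 + 9p.
771.5 - 5p = -246.5 + 9p gives buyer price pb = 509/7; sellers receive ps = 509/7 − 12 = 425/7.
New quantity: q = 771.5 − 5(509/7) = 5711/14.
DWL = ½ × 12 × (446.5 − 5711/14) = 1620/7.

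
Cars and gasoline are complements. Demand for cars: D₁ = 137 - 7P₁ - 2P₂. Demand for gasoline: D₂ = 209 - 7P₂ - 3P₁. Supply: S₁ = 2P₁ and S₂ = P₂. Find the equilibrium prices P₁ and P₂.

P₁ = 113/11, P₂ = 245/11

Market 1: 137 - 7P₁ - 2P₂ = 2P₁ → 9P₁ + 2P₂ = 137.
Market 2: 8P₂ + 3P₁ = 209.
Eliminating P₂: 8×(1) − 2×(2) gives 66P₁ = 678, so P₁ = 113/11.
Back-substitute into (2): P₂ = (209 − 3×113/11) / 8 = 245/11.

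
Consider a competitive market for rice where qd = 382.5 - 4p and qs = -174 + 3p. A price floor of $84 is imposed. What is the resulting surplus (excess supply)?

Equilibrium price would be p* = 79.5, so the floor at 84 binds.
At p = 84: qd = 46.5, qs = 78.
Surplus = 78 − 46.5 = 31.5.

Surplus = 31.5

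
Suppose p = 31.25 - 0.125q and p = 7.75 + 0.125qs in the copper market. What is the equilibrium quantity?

Set the two price expressions equal: 31.25 - 0.125q = 7.75 + 0.125q.
23.5 = 0.25q, so q* = 94.
p* = 31.25 − (0.125)(94) = 19.5.

q* = 94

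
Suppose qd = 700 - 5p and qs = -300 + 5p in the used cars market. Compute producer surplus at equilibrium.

Equilibrium: 700 - 5p = -300 + 5p gives p* = 100, q* = 200.
Supply starts at p = 60 (where qs = 0).
PS = ½(100 − 60)(200) = 4000.

Producer surplus = 4000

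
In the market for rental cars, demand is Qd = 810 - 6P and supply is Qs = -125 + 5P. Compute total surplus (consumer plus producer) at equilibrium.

Total surplus = 16500

Equilibrium: 810 - 6P = -125 + 5P gives P* = 85, Q* = 300.
Demand choke price: P = 135; supply starts at P = 25.
CS = ½(135 − 85)(300) = 7500; PS = ½(85 − 25)(300) = 9000.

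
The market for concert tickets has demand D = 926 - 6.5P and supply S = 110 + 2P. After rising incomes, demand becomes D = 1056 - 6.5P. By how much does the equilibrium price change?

Original equilibrium: P* = 96, Q* = 302.
New equilibrium: 1056 - 6.5P = 110 + 2P, so 946 = 8.5P and P' = 1892/17; Q' = 1056 − 6.5(1892/17) = 5654/17.
Change in price: 1892/17 − 96 = 260/17.

ΔP = 260/17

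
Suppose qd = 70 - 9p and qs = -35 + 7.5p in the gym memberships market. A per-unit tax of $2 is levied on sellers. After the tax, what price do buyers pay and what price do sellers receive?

Pre-tax equilibrium: p* = 70/11, q* = 140/11.
Tax on sellers shifts supply to qs = -35 + 7.5(p − 2) = -50 + 7.5p.
70 - 9p = -50 + 7.5p gives buyer price pb = 80/11; sellers receive ps = 80/11 − 2 = 58/11.
New quantity: q = 70 − 9(80/11) = 50/11.

Buyers pay 80/11, sellers receive 58/11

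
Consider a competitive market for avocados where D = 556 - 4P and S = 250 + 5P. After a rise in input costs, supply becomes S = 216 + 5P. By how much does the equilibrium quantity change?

Original equilibrium: P* = 34, Q* = 420.
New equilibrium: 556 - 4P = 216 + 5P, so 340 = 9P and P' = 340/9; Q' = 556 − 4(340/9) = 3644/9.
Change in quantity: 3644/9 − 420 = -136/9.

ΔQ = -136/9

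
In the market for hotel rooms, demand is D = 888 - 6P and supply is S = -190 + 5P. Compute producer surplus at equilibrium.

Producer surplus = 9000

Equilibrium: 888 - 6P = -190 + 5P gives P* = 98, Q* = 300.
Supply starts at P = 38 (where S = 0).
PS = ½(98 − 38)(300) = 9000.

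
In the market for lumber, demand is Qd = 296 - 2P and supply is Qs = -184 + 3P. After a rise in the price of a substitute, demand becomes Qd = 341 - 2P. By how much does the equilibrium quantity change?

Original equilibrium: P* = 96, Q* = 104.
New equilibrium: 341 - 2P = -184 + 3P, so 525 = 5P and P' = 105; Q' = 341 − 2(105) = 131.
Change in quantity: 131 − 104 = 27.

ΔQ = 27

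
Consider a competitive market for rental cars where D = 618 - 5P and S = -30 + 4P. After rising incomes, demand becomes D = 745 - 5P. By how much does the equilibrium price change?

ΔP = 127/9

Original equilibrium: P* = 72, Q* = 258.
New equilibrium: 745 - 5P = -30 + 4P, so 775 = 9P and P' = 775/9; Q' = 745 − 5(775/9) = 2830/9.
Change in price: 775/9 − 72 = 127/9.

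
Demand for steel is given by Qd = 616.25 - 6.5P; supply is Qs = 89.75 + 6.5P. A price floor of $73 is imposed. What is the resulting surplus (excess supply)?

Equilibrium price would be P* = 40.5, so the floor at 73 binds.
At P = 73: Qd = 141.75, Qs = 564.25.
Surplus = 564.25 − 141.75 = 422.5.

Surplus = 422.5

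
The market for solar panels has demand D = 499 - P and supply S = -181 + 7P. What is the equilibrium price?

Set D = S: 499 - P = -181 + 7P.
680 = 8P, so P* = 85.
Q* = 499 − 1(85) = 414.

P* = 85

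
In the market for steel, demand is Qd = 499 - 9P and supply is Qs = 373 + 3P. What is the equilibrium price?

Set Qd = Qs: 499 - 9P = 373 + 3P.
126 = 12P, so P* = 10.5.
Q* = 499 − 9(10.5) = 404.5.

P* = 10.5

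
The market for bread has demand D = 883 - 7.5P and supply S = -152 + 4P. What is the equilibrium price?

Set D = S: 883 - 7.5P = -152 + 4P.
1035 = 11.5P, so P* = 90.
Q* = 883 − 7.5(90) = 208.

P* = 90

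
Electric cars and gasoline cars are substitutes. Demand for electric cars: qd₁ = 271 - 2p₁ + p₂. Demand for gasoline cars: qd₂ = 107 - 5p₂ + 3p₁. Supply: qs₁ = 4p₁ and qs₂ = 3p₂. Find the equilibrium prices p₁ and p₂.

Market 1: 271 - 2p₁ + p₂ = 4p₁ → 6p₁ - p₂ = 271.
Market 2: 8p₂ - 3p₁ = 107.
Eliminating p₂: 8×(1) + 1×(2) gives 45p₁ = 2275, so p₁ = 455/9.
Back-substitute into (2): p₂ = (107 + 3×455/9) / 8 = 97/3.

p₁ = 455/9, p₂ = 97/3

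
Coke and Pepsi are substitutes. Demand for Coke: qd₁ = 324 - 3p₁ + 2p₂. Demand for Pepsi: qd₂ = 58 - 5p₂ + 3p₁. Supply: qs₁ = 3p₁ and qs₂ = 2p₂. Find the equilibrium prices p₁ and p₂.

p₁ = 596/9, p₂ = 110/3

Market 1: 324 - 3p₁ + 2p₂ = 3p₁ → 6p₁ - 2p₂ = 324.
Market 2: 7p₂ - 3p₁ = 58.
Eliminating p₂: 7×(1) + 2×(2) gives 36p₁ = 2384, so p₁ = 596/9.
Back-substitute into (2): p₂ = (58 + 3×596/9) / 7 = 110/3.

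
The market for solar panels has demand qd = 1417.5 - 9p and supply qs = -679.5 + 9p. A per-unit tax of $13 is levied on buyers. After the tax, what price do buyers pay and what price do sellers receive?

Buyers pay $123, sellers receive $110

Pre-tax equilibrium: p* = 116.5, q* = 369.
Tax on buyers shifts demand to qd = 1417.5 − 9(p + 13) = 1300.5 - 9p.
1300.5 - 9p = -679.5 + 9p gives seller price ps = 110; buyers pay pb = 110 + 13 = 123.
New quantity: q = 1417.5 − 9(123) = 310.5.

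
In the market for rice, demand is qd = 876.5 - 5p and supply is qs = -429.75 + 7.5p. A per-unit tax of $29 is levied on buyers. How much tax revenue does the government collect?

Tax revenue = 7743

Pre-tax equilibrium: p* = 104.5, q* = 354.
Tax on buyers shifts demand to qd = 876.5 − 5(p + 29) = 731.5 - 5p.
731.5 - 5p = -429.75 + 7.5p gives seller price ps = 92.9; buyers pay pb = 92.9 + 29 = 121.9.
New quantity: q = 876.5 − 5(121.9) = 267.
Revenue = 29 × 267 = 7743.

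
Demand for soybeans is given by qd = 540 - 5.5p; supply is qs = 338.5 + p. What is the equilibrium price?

p* = 31

Set qd = qs: 540 - 5.5p = 338.5 + p.
201.5 = 6.5p, so p* = 31.
q* = 540 − 5.5(31) = 369.5.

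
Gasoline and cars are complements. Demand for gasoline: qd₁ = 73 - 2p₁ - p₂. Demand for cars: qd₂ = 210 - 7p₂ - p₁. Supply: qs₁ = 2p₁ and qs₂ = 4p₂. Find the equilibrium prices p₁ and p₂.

Market 1: 73 - 2p₁ - p₂ = 2p₁ → 4p₁ + p₂ = 73.
Market 2: 11p₂ + p₁ = 210.
Eliminating p₂: 11×(1) − 1×(2) gives 43p₁ = 593, so p₁ = 593/43.
Back-substitute into (2): p₂ = (210 − 1×593/43) / 11 = 767/43.

p₁ = 593/43, p₂ = 767/43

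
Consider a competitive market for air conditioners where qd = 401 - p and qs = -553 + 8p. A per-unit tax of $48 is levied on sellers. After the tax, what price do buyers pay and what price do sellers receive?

Pre-tax equilibrium: p* = 106, q* = 295.
Tax on sellers shifts supply to qs = -553 + 8(p − 48) = -937 + 8p.
401 - p = -937 + 8p gives buyer price pb = 446/3; sellers receive ps = 446/3 − 48 = 302/3.
New quantity: q = 401 − 1(446/3) = 757/3.

Buyers pay 446/3, sellers receive 302/3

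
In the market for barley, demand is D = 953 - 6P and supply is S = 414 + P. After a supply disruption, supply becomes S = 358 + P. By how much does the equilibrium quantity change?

Original equilibrium: P* = 77, Q* = 491.
New equilibrium: 953 - 6P = 358 + P, so 595 = 7P and P' = 85; Q' = 953 − 6(85) = 443.
Change in quantity: 443 − 491 = -48.

ΔQ = -48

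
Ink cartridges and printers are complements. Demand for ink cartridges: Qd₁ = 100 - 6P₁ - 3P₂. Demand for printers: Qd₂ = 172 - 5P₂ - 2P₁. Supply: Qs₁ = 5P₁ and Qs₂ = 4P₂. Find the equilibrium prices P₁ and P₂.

Market 1: 100 - 6P₁ - 3P₂ = 5P₁ → 11P₁ + 3P₂ = 100.
Market 2: 9P₂ + 2P₁ = 172.
Eliminating P₂: 9×(1) − 3×(2) gives 93P₁ = 384, so P₁ = 128/31.
Back-substitute into (2): P₂ = (172 − 2×128/31) / 9 = 564/31.

P₁ = 128/31, P₂ = 564/31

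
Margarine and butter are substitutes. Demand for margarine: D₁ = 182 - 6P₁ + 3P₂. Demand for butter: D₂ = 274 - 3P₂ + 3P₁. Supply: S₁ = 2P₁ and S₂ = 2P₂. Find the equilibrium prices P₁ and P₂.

P₁ = 1732/31, P₂ = 2738/31

Market 1: 182 - 6P₁ + 3P₂ = 2P₁ → 8P₁ - 3P₂ = 182.
Market 2: 5P₂ - 3P₁ = 274.
Eliminating P₂: 5×(1) + 3×(2) gives 31P₁ = 1732, so P₁ = 1732/31.
Back-substitute into (2): P₂ = (274 + 3×1732/31) / 5 = 2738/31.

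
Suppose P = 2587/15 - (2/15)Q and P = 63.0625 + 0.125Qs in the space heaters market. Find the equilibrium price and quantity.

Set the two price expressions equal: 2587/15 - (2/15)Q = 63.0625 + 0.125Q.
26257/240 = (31/120)Q, so Q* = 423.5.
P* = 2587/15 − (2/15)(423.5) = 116.

P* = 116, Q* = 423.5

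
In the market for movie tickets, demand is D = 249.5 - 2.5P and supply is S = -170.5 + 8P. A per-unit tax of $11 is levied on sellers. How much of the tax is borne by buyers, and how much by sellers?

Buyers bear 176/21, sellers bear 55/21

Pre-tax equilibrium: P* = 40, Q* = 149.5.
Tax on sellers shifts supply to S = -170.5 + 8(P − 11) = -258.5 + 8P.
249.5 - 2.5P = -258.5 + 8P gives buyer price Pb = 1016/21; sellers receive Ps = 1016/21 − 11 = 785/21.
New quantity: Q = 249.5 − 2.5(1016/21) = 5399/42.
Buyer burden = 1016/21 − 40 = 176/21; seller burden = 40 − 785/21 = 55/21.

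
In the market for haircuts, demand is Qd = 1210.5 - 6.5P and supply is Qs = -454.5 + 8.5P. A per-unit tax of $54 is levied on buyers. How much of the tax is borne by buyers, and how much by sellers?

Buyers bear $30.6, sellers bear $23.4

Pre-tax equilibrium: P* = 111, Q* = 489.
Tax on buyers shifts demand to Qd = 1210.5 − 6.5(P + 54) = 859.5 - 6.5P.
859.5 - 6.5P = -454.5 + 8.5P gives seller price Ps = 87.6; buyers pay Pb = 87.6 + 54 = 141.6.
New quantity: Q = 1210.5 − 6.5(141.6) = 290.1.
Buyer burden = 141.6 − 111 = 30.6; seller burden = 111 − 87.6 = 23.4.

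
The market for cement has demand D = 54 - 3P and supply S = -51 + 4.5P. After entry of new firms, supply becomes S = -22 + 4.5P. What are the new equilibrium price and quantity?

Original equilibrium: P* = 14, Q* = 12.
New equilibrium: 54 - 3P = -22 + 4.5P, so 76 = 7.5P and P' = 152/15; Q' = 54 − 3(152/15) = 23.6.

P' = 152/15, Q' = 23.6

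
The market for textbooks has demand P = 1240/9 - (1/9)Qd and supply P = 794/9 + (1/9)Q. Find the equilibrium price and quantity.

P* = 113, Q* = 223

Set the two price expressions equal: 1240/9 - (1/9)Q = 794/9 + (1/9)Q.
446/9 = (2/9)Q, so Q* = 223.
P* = 1240/9 − (1/9)(223) = 113.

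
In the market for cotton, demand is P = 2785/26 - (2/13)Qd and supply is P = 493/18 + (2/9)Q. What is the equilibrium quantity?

Q* = 212

Set the two price expressions equal: 2785/26 - (2/13)Q = 493/18 + (2/9)Q.
9328/117 = (44/117)Q, so Q* = 212.
P* = 2785/26 − (2/13)(212) = 74.5.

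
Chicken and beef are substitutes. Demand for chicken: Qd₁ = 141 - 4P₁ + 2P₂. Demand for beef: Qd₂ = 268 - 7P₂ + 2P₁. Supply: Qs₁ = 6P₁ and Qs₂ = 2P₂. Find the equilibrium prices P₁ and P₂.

P₁ = 1805/86, P₂ = 1481/43

Market 1: 141 - 4P₁ + 2P₂ = 6P₁ → 10P₁ - 2P₂ = 141.
Market 2: 9P₂ - 2P₁ = 268.
Eliminating P₂: 9×(1) + 2×(2) gives 86P₁ = 1805, so P₁ = 1805/86.
Back-substitute into (2): P₂ = (268 + 2×1805/86) / 9 = 1481/43.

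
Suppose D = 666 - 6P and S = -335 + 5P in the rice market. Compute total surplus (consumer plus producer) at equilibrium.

Total surplus = 2640

Equilibrium: 666 - 6P = -335 + 5P gives P* = 91, Q* = 120.
Demand choke price: P = 111; supply starts at P = 67.
CS = ½(111 − 91)(120) = 1200; PS = ½(91 − 67)(120) = 1440.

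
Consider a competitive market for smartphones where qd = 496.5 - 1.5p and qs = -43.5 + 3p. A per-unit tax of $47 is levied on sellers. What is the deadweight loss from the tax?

Deadweight loss = 1104.5

Pre-tax equilibrium: p* = 120, q* = 316.5.
Tax on sellers shifts supply to qs = -43.5 + 3(p − 47) = -184.5 + 3p.
496.5 - 1.5p = -184.5 + 3p gives buyer price pb = 454/3; sellers receive ps = 454/3 − 47 = 313/3.
New quantity: q = 496.5 − 1.5(454/3) = 269.5.
DWL = ½ × 47 × (316.5 − 269.5) = 1104.5.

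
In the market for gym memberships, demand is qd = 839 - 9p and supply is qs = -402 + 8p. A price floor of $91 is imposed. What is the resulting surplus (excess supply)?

Equilibrium price would be p* = 73, so the floor at 91 binds.
At p = 91: qd = 20, qs = 326.
Surplus = 326 − 20 = 306.

Surplus = 306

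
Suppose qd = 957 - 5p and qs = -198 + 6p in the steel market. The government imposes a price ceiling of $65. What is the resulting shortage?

Equilibrium price would be p* = 105, so the ceiling at 65 binds.
At p = 65: qd = 957 − 5(65) = 632, qs = -198 + 6(65) = 192.
Shortage = 632 − 192 = 440.

Shortage = 440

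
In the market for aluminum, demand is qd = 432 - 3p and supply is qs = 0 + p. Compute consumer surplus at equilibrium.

Consumer surplus = 1944

Equilibrium: 432 - 3p = 0 + p gives p* = 108, q* = 108.
Demand choke price (qd = 0): p = 144.
CS = ½(144 − 108)(108) = 1944.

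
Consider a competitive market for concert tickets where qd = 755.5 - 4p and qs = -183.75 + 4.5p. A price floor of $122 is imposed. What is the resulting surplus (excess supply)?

Equilibrium price would be p* = 110.5, so the floor at 122 binds.
At p = 122: qd = 267.5, qs = 365.25.
Surplus = 365.25 − 267.5 = 97.75.

Surplus = 97.75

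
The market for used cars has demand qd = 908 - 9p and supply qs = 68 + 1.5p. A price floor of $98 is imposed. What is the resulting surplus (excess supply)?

Equilibrium price would be p* = 80, so the floor at 98 binds.
At p = 98: qd = 26, qs = 215.
Surplus = 215 − 26 = 189.

Surplus = 189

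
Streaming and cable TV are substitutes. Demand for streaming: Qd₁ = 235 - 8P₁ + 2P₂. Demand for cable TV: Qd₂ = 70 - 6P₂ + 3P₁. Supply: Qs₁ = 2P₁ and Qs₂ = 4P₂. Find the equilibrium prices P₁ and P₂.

P₁ = 1245/47, P₂ = 1405/94

Market 1: 235 - 8P₁ + 2P₂ = 2P₁ → 10P₁ - 2P₂ = 235.
Market 2: 10P₂ - 3P₁ = 70.
Eliminating P₂: 10×(1) + 2×(2) gives 94P₁ = 2490, so P₁ = 1245/47.
Back-substitute into (2): P₂ = (70 + 3×1245/47) / 10 = 1405/94.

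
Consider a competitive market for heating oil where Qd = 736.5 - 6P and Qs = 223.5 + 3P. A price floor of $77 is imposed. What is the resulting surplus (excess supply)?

Surplus = 180

Equilibrium price would be P* = 57, so the floor at 77 binds.
At P = 77: Qd = 274.5, Qs = 454.5.
Surplus = 454.5 − 274.5 = 180.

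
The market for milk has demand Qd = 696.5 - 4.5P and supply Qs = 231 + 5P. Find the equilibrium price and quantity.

P* = 49, Q* = 476

Set Qd = Qs: 696.5 - 4.5P = 231 + 5P.
465.5 = 9.5P, so P* = 49.
Q* = 696.5 − 4.5(49) = 476.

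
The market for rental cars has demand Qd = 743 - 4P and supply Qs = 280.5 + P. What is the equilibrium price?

Set Qd = Qs: 743 - 4P = 280.5 + P.
462.5 = 5P, so P* = 92.5.
Q* = 743 − 4(92.5) = 373.

P* = 92.5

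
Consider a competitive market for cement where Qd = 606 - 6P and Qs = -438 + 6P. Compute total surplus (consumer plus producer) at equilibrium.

Equilibrium: 606 - 6P = -438 + 6P gives P* = 87, Q* = 84.
Demand choke price: P = 101; supply starts at P = 73.
CS = ½(101 − 87)(84) = 588; PS = ½(87 − 73)(84) = 588.

Total surplus = 1176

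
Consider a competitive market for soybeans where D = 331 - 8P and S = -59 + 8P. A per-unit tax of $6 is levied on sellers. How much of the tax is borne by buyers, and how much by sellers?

Buyers bear $3, sellers bear $3

Pre-tax equilibrium: P* = 24.375, Q* = 136.
Tax on sellers shifts supply to S = -59 + 8(P − 6) = -107 + 8P.
331 - 8P = -107 + 8P gives buyer price Pb = 27.375; sellers receive Ps = 27.375 − 6 = 21.375.
New quantity: Q = 331 − 8(27.375) = 112.
Buyer burden = 27.375 − 24.375 = 3; seller burden = 24.375 − 21.375 = 3.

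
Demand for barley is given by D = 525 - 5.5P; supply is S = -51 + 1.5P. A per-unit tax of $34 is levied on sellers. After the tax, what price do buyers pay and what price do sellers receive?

Pre-tax equilibrium: P* = 576/7, Q* = 507/7.
Tax on sellers shifts supply to S = -51 + 1.5(P − 34) = -102 + 1.5P.
525 - 5.5P = -102 + 1.5P gives buyer price Pb = 627/7; sellers receive Ps = 627/7 − 34 = 389/7.
New quantity: Q = 525 − 5.5(627/7) = 453/14.

Buyers pay 627/7, sellers receive 389/7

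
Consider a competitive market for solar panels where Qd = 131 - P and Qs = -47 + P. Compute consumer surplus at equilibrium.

Consumer surplus = 882

Equilibrium: 131 - P = -47 + P gives P* = 89, Q* = 42.
Demand choke price (Qd = 0): P = 131.
CS = ½(131 − 89)(42) = 882.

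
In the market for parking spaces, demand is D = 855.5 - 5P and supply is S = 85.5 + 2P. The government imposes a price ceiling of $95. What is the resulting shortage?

Equilibrium price would be P* = 110, so the ceiling at 95 binds.
At P = 95: D = 855.5 − 5(95) = 380.5, S = 85.5 + 2(95) = 275.5.
Shortage = 380.5 − 275.5 = 105.

Shortage = 105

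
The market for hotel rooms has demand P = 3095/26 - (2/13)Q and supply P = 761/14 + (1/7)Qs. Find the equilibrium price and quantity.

Set the two price expressions equal: 3095/26 - (2/13)Q = 761/14 + (1/7)Q.
5886/91 = (27/91)Q, so Q* = 218.
P* = 3095/26 − (2/13)(218) = 85.5.

P* = 85.5, Q* = 218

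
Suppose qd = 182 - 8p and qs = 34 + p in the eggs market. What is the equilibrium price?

Set qd = qs: 182 - 8p = 34 + p.
148 = 9p, so p* = 148/9.
q* = 182 − 8(148/9) = 454/9.

p* = 148/9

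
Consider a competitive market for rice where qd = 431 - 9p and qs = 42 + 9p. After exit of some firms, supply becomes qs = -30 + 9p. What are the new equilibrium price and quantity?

p' = 461/18, q' = 200.5

Original equilibrium: p* = 389/18, q* = 236.5.
New equilibrium: 431 - 9p = -30 + 9p, so 461 = 18p and p' = 461/18; q' = 431 − 9(461/18) = 200.5.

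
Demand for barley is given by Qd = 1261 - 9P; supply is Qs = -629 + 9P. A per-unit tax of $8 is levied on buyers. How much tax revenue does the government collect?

Pre-tax equilibrium: P* = 105, Q* = 316.
Tax on buyers shifts demand to Qd = 1261 − 9(P + 8) = 1189 - 9P.
1189 - 9P = -629 + 9P gives seller price Ps = 101; buyers pay Pb = 101 + 8 = 109.
New quantity: Q = 1261 − 9(109) = 280.
Revenue = 8 × 280 = 2240.

Tax revenue = 2240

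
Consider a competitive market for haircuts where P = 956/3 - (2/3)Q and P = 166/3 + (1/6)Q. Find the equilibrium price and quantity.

Set the two price expressions equal: 956/3 - (2/3)Q = 166/3 + (1/6)Q.
790/3 = (5/6)Q, so Q* = 316.
P* = 956/3 − (2/3)(316) = 108.

P* = 108, Q* = 316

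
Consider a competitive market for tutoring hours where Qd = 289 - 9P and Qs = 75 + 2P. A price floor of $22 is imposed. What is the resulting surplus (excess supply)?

Equilibrium price would be P* = 214/11, so the floor at 22 binds.
At P = 22: Qd = 91, Qs = 119.
Surplus = 119 − 91 = 28.

Surplus = 28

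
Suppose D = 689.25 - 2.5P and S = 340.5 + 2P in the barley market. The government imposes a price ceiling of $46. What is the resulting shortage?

Shortage = 141.75

Equilibrium price would be P* = 77.5, so the ceiling at 46 binds.
At P = 46: D = 689.25 − 2.5(46) = 574.25, S = 340.5 + 2(46) = 432.5.
Shortage = 574.25 − 432.5 = 141.75.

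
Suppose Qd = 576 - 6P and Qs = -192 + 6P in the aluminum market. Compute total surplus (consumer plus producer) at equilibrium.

Total surplus = 6144

Equilibrium: 576 - 6P = -192 + 6P gives P* = 64, Q* = 192.
Demand choke price: P = 96; supply starts at P = 32.
CS = ½(96 − 64)(192) = 3072; PS = ½(64 − 32)(192) = 3072.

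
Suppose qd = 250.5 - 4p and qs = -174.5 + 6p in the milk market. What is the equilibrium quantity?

Set qd = qs: 250.5 - 4p = -174.5 + 6p.
425 = 10p, so p* = 42.5.
q* = 250.5 − 4(42.5) = 80.5.

q* = 80.5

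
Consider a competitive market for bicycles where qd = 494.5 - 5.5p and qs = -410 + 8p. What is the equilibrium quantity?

Set qd = qs: 494.5 - 5.5p = -410 + 8p.
904.5 = 13.5p, so p* = 67.
q* = 494.5 − 5.5(67) = 126.

q* = 126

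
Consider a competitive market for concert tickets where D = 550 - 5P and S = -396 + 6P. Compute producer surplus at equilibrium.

Equilibrium: 550 - 5P = -396 + 6P gives P* = 86, Q* = 120.
Supply starts at P = 66 (where S = 0).
PS = ½(86 − 66)(120) = 1200.

Producer surplus = 1200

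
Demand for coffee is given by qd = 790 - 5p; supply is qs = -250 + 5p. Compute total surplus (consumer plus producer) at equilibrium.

Total surplus = 14580

Equilibrium: 790 - 5p = -250 + 5p gives p* = 104, q* = 270.
Demand choke price: p = 158; supply starts at p = 50.
CS = ½(158 − 104)(270) = 7290; PS = ½(104 − 50)(270) = 7290.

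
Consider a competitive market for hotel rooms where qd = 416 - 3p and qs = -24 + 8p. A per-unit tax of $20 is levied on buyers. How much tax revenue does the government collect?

Tax revenue = 55520/11

Pre-tax equilibrium: p* = 40, q* = 296.
Tax on buyers shifts demand to qd = 416 − 3(p + 20) = 356 - 3p.
356 - 3p = -24 + 8p gives seller price ps = 380/11; buyers pay pb = 380/11 + 20 = 600/11.
New quantity: q = 416 − 3(600/11) = 2776/11.
Revenue = 20 × 2776/11 = 55520/11.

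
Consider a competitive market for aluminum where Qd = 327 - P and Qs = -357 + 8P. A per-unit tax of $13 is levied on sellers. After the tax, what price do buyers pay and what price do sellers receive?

Buyers pay 788/9, sellers receive 671/9

Pre-tax equilibrium: P* = 76, Q* = 251.
Tax on sellers shifts supply to Qs = -357 + 8(P − 13) = -461 + 8P.
327 - P = -461 + 8P gives buyer price Pb = 788/9; sellers receive Ps = 788/9 − 13 = 671/9.
New quantity: Q = 327 − 1(788/9) = 2155/9.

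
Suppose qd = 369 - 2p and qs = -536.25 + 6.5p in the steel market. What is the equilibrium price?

Set qd = qs: 369 - 2p = -536.25 + 6.5p.
905.25 = 8.5p, so p* = 106.5.
q* = 369 − 2(106.5) = 156.

p* = 106.5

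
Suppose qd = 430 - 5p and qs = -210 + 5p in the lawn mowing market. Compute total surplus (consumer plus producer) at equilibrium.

Equilibrium: 430 - 5p = -210 + 5p gives p* = 64, q* = 110.
Demand choke price: p = 86; supply starts at p = 42.
CS = ½(86 − 64)(110) = 1210; PS = ½(64 − 42)(110) = 1210.

Total surplus = 2420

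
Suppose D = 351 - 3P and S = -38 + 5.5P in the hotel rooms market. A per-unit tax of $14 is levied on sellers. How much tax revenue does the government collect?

Pre-tax equilibrium: P* = 778/17, Q* = 3633/17.
Tax on sellers shifts supply to S = -38 + 5.5(P − 14) = -115 + 5.5P.
351 - 3P = -115 + 5.5P gives buyer price Pb = 932/17; sellers receive Ps = 932/17 − 14 = 694/17.
New quantity: Q = 351 − 3(932/17) = 3171/17.
Revenue = 14 × 3171/17 = 44394/17.

Tax revenue = 44394/17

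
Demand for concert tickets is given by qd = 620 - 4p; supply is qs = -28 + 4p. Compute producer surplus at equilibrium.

Equilibrium: 620 - 4p = -28 + 4p gives p* = 81, q* = 296.
Supply starts at p = 7 (where qs = 0).
PS = ½(81 − 7)(296) = 10952.

Producer surplus = 10952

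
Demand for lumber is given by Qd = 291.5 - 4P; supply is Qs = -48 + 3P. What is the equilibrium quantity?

Set Qd = Qs: 291.5 - 4P = -48 + 3P.
339.5 = 7P, so P* = 48.5.
Q* = 291.5 − 4(48.5) = 97.5.

Q* = 97.5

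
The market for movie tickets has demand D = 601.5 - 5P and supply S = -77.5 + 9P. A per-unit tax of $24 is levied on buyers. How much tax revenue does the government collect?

Tax revenue = 47352/7

Pre-tax equilibrium: P* = 48.5, Q* = 359.
Tax on buyers shifts demand to D = 601.5 − 5(P + 24) = 481.5 - 5P.
481.5 - 5P = -77.5 + 9P gives seller price Ps = 559/14; buyers pay Pb = 559/14 + 24 = 895/14.
New quantity: Q = 601.5 − 5(895/14) = 1973/7.
Revenue = 24 × 1973/7 = 47352/7.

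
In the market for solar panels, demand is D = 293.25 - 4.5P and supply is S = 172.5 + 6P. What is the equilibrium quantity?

Set D = S: 293.25 - 4.5P = 172.5 + 6P.
120.75 = 10.5P, so P* = 11.5.
Q* = 293.25 − 4.5(11.5) = 241.5.

Q* = 241.5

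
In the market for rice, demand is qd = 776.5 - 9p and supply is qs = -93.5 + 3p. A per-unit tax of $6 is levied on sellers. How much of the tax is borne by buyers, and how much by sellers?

Pre-tax equilibrium: p* = 72.5, q* = 124.
Tax on sellers shifts supply to qs = -93.5 + 3(p − 6) = -111.5 + 3p.
776.5 - 9p = -111.5 + 3p gives buyer price pb = 74; sellers receive ps = 74 − 6 = 68.
New quantity: q = 776.5 − 9(74) = 110.5.
Buyer burden = 74 − 72.5 = 1.5; seller burden = 72.5 − 68 = 4.5.

Buyers bear $1.5, sellers bear $4.5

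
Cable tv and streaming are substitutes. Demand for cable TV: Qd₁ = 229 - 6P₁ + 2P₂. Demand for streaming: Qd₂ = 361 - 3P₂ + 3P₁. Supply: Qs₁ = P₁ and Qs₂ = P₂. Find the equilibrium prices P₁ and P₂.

P₁ = 819/11, P₂ = 1607/11

Market 1: 229 - 6P₁ + 2P₂ = P₁ → 7P₁ - 2P₂ = 229.
Market 2: 4P₂ - 3P₁ = 361.
Eliminating P₂: 4×(1) + 2×(2) gives 22P₁ = 1638, so P₁ = 819/11.
Back-substitute into (2): P₂ = (361 + 3×819/11) / 4 = 1607/11.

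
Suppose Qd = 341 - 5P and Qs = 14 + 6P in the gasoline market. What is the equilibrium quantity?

Q* = 2116/11

Set Qd = Qs: 341 - 5P = 14 + 6P.
327 = 11P, so P* = 327/11.
Q* = 341 − 5(327/11) = 2116/11.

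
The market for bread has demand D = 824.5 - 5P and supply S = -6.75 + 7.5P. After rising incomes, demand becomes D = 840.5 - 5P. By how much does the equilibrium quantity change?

Original equilibrium: P* = 66.5, Q* = 492.
New equilibrium: 840.5 - 5P = -6.75 + 7.5P, so 847.25 = 12.5P and P' = 67.78; Q' = 840.5 − 5(67.78) = 501.6.
Change in quantity: 501.6 − 492 = 9.6.

ΔQ = 9.6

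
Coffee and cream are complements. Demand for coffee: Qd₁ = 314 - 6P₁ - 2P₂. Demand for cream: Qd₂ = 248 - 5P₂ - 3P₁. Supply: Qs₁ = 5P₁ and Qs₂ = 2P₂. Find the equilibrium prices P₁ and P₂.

Market 1: 314 - 6P₁ - 2P₂ = 5P₁ → 11P₁ + 2P₂ = 314.
Market 2: 7P₂ + 3P₁ = 248.
Eliminating P₂: 7×(1) − 2×(2) gives 71P₁ = 1702, so P₁ = 1702/71.
Back-substitute into (2): P₂ = (248 − 3×1702/71) / 7 = 1786/71.

P₁ = 1702/71, P₂ = 1786/71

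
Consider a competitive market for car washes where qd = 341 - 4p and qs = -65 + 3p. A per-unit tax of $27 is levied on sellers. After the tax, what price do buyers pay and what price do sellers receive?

Pre-tax equilibrium: p* = 58, q* = 109.
Tax on sellers shifts supply to qs = -65 + 3(p − 27) = -146 + 3p.
341 - 4p = -146 + 3p gives buyer price pb = 487/7; sellers receive ps = 487/7 − 27 = 298/7.
New quantity: q = 341 − 4(487/7) = 439/7.

Buyers pay 487/7, sellers receive 298/7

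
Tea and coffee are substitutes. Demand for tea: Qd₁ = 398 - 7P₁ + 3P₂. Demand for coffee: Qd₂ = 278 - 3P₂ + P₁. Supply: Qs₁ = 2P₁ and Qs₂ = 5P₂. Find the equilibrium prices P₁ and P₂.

P₁ = 4018/69, P₂ = 2900/69

Market 1: 398 - 7P₁ + 3P₂ = 2P₁ → 9P₁ - 3P₂ = 398.
Market 2: 8P₂ - P₁ = 278.
Eliminating P₂: 8×(1) + 3×(2) gives 69P₁ = 4018, so P₁ = 4018/69.
Back-substitute into (2): P₂ = (278 + 1×4018/69) / 8 = 2900/69.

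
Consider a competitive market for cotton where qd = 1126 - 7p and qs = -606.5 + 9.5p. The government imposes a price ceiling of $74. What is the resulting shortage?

Equilibrium price would be p* = 105, so the ceiling at 74 binds.
At p = 74: qd = 1126 − 7(74) = 608, qs = -606.5 + 9.5(74) = 96.5.
Shortage = 608 − 96.5 = 511.5.

Shortage = 511.5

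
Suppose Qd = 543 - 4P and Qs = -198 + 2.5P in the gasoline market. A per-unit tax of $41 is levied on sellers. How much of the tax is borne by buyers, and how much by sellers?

Buyers bear 205/13, sellers bear 328/13

Pre-tax equilibrium: P* = 114, Q* = 87.
Tax on sellers shifts supply to Qs = -198 + 2.5(P − 41) = -300.5 + 2.5P.
543 - 4P = -300.5 + 2.5P gives buyer price Pb = 1687/13; sellers receive Ps = 1687/13 − 41 = 1154/13.
New quantity: Q = 543 − 4(1687/13) = 311/13.
Buyer burden = 1687/13 − 114 = 205/13; seller burden = 114 − 1154/13 = 328/13.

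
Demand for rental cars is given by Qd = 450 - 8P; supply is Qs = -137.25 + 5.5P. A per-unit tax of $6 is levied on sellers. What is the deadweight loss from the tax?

Deadweight loss = 176/3

Pre-tax equilibrium: P* = 43.5, Q* = 102.
Tax on sellers shifts supply to Qs = -137.25 + 5.5(P − 6) = -170.25 + 5.5P.
450 - 8P = -170.25 + 5.5P gives buyer price Pb = 827/18; sellers receive Ps = 827/18 − 6 = 719/18.
New quantity: Q = 450 − 8(827/18) = 742/9.
DWL = ½ × 6 × (102 − 742/9) = 176/3.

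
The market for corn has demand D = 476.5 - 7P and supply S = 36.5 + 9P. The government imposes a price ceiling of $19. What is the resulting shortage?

Equilibrium price would be P* = 27.5, so the ceiling at 19 binds.
At P = 19: D = 476.5 − 7(19) = 343.5, S = 36.5 + 9(19) = 207.5.
Shortage = 343.5 − 207.5 = 136.

Shortage = 136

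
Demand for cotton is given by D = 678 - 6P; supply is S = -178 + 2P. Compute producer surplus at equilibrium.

Equilibrium: 678 - 6P = -178 + 2P gives P* = 107, Q* = 36.
Supply starts at P = 89 (where S = 0).
PS = ½(107 − 89)(36) = 324.

Producer surplus = 324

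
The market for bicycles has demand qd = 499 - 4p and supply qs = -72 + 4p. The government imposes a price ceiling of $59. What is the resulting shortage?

Equilibrium price would be p* = 71.375, so the ceiling at 59 binds.
At p = 59: qd = 499 − 4(59) = 263, qs = -72 + 4(59) = 164.
Shortage = 263 − 164 = 99.

Shortage = 99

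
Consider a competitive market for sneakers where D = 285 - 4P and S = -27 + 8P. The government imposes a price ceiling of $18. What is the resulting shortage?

Shortage = 96

Equilibrium price would be P* = 26, so the ceiling at 18 binds.
At P = 18: D = 285 − 4(18) = 213, S = -27 + 8(18) = 117.
Shortage = 213 − 117 = 96.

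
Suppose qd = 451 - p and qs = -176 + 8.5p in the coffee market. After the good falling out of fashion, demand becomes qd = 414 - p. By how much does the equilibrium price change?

Δp = -74/19

Original equilibrium: p* = 66, q* = 385.
New equilibrium: 414 - p = -176 + 8.5p, so 590 = 9.5p and p' = 1180/19; q' = 414 − 1(1180/19) = 6686/19.
Change in price: 1180/19 − 66 = -74/19.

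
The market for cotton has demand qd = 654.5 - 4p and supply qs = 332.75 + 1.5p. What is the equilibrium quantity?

Set qd = qs: 654.5 - 4p = 332.75 + 1.5p.
321.75 = 5.5p, so p* = 58.5.
q* = 654.5 − 4(58.5) = 420.5.

q* = 420.5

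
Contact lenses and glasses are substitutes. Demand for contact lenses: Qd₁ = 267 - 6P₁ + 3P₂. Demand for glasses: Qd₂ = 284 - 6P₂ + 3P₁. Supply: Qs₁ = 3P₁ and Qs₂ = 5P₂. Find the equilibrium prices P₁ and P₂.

Market 1: 267 - 6P₁ + 3P₂ = 3P₁ → 9P₁ - 3P₂ = 267.
Market 2: 11P₂ - 3P₁ = 284.
Eliminating P₂: 11×(1) + 3×(2) gives 90P₁ = 3789, so P₁ = 42.1.
Back-substitute into (2): P₂ = (284 + 3×42.1) / 11 = 37.3.

P₁ = 42.1, P₂ = 37.3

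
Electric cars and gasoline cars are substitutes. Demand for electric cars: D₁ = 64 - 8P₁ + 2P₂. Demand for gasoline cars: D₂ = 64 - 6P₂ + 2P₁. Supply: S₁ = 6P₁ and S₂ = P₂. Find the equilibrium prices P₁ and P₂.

Market 1: 64 - 8P₁ + 2P₂ = 6P₁ → 14P₁ - 2P₂ = 64.
Market 2: 7P₂ - 2P₁ = 64.
Eliminating P₂: 7×(1) + 2×(2) gives 94P₁ = 576, so P₁ = 288/47.
Back-substitute into (2): P₂ = (64 + 2×288/47) / 7 = 512/47.

P₁ = 288/47, P₂ = 512/47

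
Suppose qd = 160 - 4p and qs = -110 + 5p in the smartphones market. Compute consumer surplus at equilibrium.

Equilibrium: 160 - 4p = -110 + 5p gives p* = 30, q* = 40.
Demand choke price (qd = 0): p = 40.
CS = ½(40 − 30)(40) = 200.

Consumer surplus = 200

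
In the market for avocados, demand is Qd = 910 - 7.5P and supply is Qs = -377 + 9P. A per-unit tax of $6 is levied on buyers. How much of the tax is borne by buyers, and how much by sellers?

Buyers bear 36/11, sellers bear 30/11

Pre-tax equilibrium: P* = 78, Q* = 325.
Tax on buyers shifts demand to Qd = 910 − 7.5(P + 6) = 865 - 7.5P.
865 - 7.5P = -377 + 9P gives seller price Ps = 828/11; buyers pay Pb = 828/11 + 6 = 894/11.
New quantity: Q = 910 − 7.5(894/11) = 3305/11.
Buyer burden = 894/11 − 78 = 36/11; seller burden = 78 − 828/11 = 30/11.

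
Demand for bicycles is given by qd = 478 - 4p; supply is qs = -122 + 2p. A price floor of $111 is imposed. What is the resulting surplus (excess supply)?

Surplus = 66

Equilibrium price would be p* = 100, so the floor at 111 binds.
At p = 111: qd = 34, qs = 100.
Surplus = 100 − 34 = 66.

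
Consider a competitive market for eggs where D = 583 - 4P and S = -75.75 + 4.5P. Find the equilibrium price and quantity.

Set D = S: 583 - 4P = -75.75 + 4.5P.
658.75 = 8.5P, so P* = 77.5.
Q* = 583 − 4(77.5) = 273.

P* = 77.5, Q* = 273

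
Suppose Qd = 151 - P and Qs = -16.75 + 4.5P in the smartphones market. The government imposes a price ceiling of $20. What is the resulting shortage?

Equilibrium price would be P* = 30.5, so the ceiling at 20 binds.
At P = 20: Qd = 151 − 1(20) = 131, Qs = -16.75 + 4.5(20) = 73.25.
Shortage = 131 − 73.25 = 57.75.

Shortage = 57.75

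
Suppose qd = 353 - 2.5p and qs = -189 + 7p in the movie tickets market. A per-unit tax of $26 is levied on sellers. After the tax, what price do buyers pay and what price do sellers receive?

Buyers pay 1448/19, sellers receive 954/19

Pre-tax equilibrium: p* = 1084/19, q* = 3997/19.
Tax on sellers shifts supply to qs = -189 + 7(p − 26) = -371 + 7p.
353 - 2.5p = -371 + 7p gives buyer price pb = 1448/19; sellers receive ps = 1448/19 − 26 = 954/19.
New quantity: q = 353 − 2.5(1448/19) = 3087/19.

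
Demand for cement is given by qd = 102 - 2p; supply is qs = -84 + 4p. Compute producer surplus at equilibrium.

Equilibrium: 102 - 2p = -84 + 4p gives p* = 31, q* = 40.
Supply starts at p = 21 (where qs = 0).
PS = ½(31 − 21)(40) = 200.

Producer surplus = 200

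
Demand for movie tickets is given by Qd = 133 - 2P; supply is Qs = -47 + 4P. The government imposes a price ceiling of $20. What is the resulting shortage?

Equilibrium price would be P* = 30, so the ceiling at 20 binds.
At P = 20: Qd = 133 − 2(20) = 93, Qs = -47 + 4(20) = 33.
Shortage = 93 − 33 = 60.

Shortage = 60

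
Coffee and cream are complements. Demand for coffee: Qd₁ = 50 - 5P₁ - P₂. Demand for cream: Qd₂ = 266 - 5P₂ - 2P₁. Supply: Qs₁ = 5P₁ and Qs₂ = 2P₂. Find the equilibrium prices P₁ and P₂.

Market 1: 50 - 5P₁ - P₂ = 5P₁ → 10P₁ + P₂ = 50.
Market 2: 7P₂ + 2P₁ = 266.
Eliminating P₂: 7×(1) − 1×(2) gives 68P₁ = 84, so P₁ = 21/17.
Back-substitute into (2): P₂ = (266 − 2×21/17) / 7 = 640/17.

P₁ = 21/17, P₂ = 640/17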